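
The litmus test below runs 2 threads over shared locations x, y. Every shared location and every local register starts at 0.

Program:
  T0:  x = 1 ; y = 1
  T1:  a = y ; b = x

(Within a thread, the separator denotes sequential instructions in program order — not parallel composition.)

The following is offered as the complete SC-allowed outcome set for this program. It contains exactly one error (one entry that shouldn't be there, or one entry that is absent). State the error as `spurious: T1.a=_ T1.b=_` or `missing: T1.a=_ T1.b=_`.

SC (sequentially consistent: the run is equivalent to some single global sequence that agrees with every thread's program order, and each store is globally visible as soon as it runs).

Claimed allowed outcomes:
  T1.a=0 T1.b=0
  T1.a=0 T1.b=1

outcome vector order: (T1.a,T1.b)
SC (3): (0,0), (0,1), (1,1)
SC∖claimed = {(1,1)}

missing: T1.a=1 T1.b=1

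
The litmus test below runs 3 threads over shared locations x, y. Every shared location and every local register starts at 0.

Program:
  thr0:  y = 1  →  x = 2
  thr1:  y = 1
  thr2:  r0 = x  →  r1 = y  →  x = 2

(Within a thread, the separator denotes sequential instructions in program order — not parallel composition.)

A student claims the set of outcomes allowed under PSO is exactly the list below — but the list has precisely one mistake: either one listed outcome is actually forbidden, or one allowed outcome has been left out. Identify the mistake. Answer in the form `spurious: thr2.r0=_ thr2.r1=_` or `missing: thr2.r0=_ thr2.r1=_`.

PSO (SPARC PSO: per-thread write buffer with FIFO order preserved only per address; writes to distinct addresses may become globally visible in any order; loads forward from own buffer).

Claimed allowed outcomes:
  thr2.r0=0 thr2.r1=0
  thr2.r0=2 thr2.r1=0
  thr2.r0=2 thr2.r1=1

missing: thr2.r0=0 thr2.r1=1

outcome vector order: (thr2.r0,thr2.r1)
PSO: 4 outcomes — {(0,0) (0,1) (2,0) (2,1)}
PSO∖claimed = {(0,1)}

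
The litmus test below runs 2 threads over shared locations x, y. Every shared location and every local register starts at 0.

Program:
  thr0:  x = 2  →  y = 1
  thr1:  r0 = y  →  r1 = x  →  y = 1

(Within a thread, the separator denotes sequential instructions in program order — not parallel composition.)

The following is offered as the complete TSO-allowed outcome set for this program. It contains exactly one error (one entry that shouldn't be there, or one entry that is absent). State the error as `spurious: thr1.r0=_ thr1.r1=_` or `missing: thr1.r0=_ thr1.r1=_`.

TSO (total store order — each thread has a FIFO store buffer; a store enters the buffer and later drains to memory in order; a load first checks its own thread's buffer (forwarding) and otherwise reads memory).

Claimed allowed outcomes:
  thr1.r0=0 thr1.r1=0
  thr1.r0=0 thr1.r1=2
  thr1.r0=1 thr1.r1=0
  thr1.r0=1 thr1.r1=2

outcome vector order: (thr1.r0,thr1.r1)
TSO (3): <0 0>, <0 2>, <1 2>
claimed∖TSO = {<1 0>}

spurious: thr1.r0=1 thr1.r1=0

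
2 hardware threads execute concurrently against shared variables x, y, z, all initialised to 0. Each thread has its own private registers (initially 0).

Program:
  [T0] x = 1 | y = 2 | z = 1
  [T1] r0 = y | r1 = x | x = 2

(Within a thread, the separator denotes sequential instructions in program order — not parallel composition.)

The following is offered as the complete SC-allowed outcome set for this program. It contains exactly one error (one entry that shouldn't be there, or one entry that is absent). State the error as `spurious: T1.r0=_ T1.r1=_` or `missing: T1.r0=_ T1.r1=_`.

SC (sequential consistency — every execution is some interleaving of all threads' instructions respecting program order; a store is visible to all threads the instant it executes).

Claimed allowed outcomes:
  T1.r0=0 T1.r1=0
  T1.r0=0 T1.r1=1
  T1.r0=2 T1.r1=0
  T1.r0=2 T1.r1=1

spurious: T1.r0=2 T1.r1=0

outcome vector order: (T1.r0,T1.r1)
[SC] allowed = {0/0; 0/1; 2/1}
claimed∖SC = {2/0}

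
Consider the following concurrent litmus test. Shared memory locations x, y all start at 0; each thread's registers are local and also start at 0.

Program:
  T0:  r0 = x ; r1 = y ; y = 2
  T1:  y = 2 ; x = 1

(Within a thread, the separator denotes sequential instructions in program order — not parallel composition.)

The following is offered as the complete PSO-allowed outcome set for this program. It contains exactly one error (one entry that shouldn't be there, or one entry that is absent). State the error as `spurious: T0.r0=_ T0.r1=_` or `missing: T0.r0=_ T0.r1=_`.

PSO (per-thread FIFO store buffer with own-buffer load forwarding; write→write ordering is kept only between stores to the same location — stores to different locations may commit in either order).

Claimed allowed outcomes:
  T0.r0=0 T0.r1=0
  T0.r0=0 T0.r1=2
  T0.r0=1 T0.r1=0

outcome vector order: (T0.r0,T0.r1)
[PSO] allowed = {00 02 10 12}
PSO∖claimed = {12}

missing: T0.r0=1 T0.r1=2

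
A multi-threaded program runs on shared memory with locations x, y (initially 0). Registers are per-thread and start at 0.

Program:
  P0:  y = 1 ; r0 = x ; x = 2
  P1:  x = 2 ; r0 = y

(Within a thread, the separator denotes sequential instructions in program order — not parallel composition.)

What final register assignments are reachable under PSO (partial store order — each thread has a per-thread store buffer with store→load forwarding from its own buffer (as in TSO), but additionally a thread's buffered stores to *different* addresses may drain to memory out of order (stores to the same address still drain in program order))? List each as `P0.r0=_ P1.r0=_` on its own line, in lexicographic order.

P0.r0=0 P1.r0=0
P0.r0=0 P1.r0=1
P0.r0=2 P1.r0=0
P0.r0=2 P1.r0=1

outcome vector order: (P0.r0,P1.r0)
|PSO outcomes| = 4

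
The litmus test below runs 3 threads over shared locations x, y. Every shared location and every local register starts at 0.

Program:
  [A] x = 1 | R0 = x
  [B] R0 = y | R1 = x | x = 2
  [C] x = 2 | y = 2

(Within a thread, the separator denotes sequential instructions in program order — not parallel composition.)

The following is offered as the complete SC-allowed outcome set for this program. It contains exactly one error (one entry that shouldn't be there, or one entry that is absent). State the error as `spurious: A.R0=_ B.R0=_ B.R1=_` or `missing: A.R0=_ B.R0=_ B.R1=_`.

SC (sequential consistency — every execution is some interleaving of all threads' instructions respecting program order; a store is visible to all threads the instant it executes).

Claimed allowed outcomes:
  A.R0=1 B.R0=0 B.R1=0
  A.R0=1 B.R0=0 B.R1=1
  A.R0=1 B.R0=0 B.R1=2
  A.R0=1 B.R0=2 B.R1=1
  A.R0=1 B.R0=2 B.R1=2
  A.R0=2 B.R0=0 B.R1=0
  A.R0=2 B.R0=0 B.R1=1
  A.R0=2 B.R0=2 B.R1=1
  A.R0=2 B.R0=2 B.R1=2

outcome vector order: (A.R0,B.R0,B.R1)
SC (10): (1,0,0) (1,0,1) (1,0,2) (1,2,1) (1,2,2) (2,0,0) (2,0,1) (2,0,2) (2,2,1) (2,2,2)
SC∖claimed = {(2,0,2)}

missing: A.R0=2 B.R0=0 B.R1=2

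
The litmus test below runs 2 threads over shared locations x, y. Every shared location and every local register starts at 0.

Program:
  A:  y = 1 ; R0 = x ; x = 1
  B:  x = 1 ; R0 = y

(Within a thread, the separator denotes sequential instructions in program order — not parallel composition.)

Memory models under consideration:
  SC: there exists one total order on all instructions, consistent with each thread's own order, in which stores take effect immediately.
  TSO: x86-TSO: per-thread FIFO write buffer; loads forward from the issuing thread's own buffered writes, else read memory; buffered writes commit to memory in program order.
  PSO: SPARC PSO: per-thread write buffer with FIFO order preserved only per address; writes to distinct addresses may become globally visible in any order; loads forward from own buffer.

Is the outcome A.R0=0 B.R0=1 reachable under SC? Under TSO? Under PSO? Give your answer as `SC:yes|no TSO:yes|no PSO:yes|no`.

outcome vector order: (A.R0,B.R0)
SC (3): <0 1>, <1 0>, <1 1>
TSO (4): <0 0>, <0 1>, <1 0>, <1 1>
PSO (4): <0 0>, <0 1>, <1 0>, <1 1>
target <0 1> ∈ {SC,TSO,PSO}

SC:yes TSO:yes PSO:yes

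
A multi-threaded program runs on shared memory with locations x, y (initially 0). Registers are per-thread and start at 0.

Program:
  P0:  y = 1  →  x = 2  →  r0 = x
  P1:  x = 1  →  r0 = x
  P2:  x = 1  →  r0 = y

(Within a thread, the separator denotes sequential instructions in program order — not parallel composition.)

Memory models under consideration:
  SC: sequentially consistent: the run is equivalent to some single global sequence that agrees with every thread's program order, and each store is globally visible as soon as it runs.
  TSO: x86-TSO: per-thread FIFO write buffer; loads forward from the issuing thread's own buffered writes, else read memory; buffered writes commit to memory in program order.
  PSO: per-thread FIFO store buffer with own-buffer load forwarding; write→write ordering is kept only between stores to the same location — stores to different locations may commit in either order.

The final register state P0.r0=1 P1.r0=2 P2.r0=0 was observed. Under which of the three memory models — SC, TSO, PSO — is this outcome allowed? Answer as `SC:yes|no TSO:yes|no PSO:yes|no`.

outcome vector order: (P0.r0,P1.r0,P2.r0)
under SC → 110, 111, 121, 210, 211, 220, 221
under TSO → 110, 111, 120, 121, 210, 211, 220, 221
under PSO → 110, 111, 120, 121, 210, 211, 220, 221
target 120 ∈ {TSO,PSO}

SC:no TSO:yes PSO:yes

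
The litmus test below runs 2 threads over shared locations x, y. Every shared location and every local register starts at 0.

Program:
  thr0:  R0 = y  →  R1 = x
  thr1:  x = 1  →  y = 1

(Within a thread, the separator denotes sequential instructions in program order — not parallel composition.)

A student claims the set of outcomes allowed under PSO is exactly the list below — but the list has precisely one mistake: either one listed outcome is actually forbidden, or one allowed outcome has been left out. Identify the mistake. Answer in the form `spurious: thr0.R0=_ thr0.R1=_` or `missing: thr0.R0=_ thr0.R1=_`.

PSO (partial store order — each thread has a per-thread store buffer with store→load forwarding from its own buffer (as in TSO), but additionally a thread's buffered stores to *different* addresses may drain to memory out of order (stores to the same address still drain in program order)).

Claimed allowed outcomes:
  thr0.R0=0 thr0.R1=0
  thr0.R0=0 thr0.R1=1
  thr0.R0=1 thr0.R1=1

outcome vector order: (thr0.R0,thr0.R1)
[PSO] allowed = {<0 0>; <0 1>; <1 0>; <1 1>}
PSO∖claimed = {<1 0>}

missing: thr0.R0=1 thr0.R1=0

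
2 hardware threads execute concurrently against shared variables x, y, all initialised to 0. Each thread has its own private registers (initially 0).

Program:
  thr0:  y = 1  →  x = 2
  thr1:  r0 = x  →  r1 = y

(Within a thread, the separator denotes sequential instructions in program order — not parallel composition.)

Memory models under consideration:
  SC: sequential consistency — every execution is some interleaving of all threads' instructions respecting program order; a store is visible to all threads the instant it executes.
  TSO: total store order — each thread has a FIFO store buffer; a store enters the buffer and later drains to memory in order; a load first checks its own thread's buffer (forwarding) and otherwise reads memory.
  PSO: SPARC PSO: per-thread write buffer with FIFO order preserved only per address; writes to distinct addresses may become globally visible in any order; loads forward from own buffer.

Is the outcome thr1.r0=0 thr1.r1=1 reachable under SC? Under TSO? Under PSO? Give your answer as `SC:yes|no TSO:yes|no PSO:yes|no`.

SC:yes TSO:yes PSO:yes

outcome vector order: (thr1.r0,thr1.r1)
SC (3): (0,0), (0,1), (2,1)
TSO (3): (0,0), (0,1), (2,1)
PSO (4): (0,0), (0,1), (2,0), (2,1)
target (0,1) ∈ {SC,TSO,PSO}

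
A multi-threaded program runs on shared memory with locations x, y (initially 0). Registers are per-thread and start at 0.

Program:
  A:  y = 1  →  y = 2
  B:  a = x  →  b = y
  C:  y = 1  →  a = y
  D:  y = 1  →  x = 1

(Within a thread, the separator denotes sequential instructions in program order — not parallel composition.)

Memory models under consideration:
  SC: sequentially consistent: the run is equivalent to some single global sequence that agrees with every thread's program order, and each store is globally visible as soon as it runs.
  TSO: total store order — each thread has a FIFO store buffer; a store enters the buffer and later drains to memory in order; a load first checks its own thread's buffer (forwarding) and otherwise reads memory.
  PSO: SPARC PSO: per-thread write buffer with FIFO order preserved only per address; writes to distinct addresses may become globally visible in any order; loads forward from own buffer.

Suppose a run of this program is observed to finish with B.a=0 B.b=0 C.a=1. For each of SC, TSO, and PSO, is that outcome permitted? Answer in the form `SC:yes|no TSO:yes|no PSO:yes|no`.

outcome vector order: (B.a,B.b,C.a)
SC: 10 outcomes — {(0,0,1) (0,0,2) (0,1,1) (0,1,2) (0,2,1) (0,2,2) (1,1,1) (1,1,2) (1,2,1) (1,2,2)}
TSO: 10 outcomes — {(0,0,1) (0,0,2) (0,1,1) (0,1,2) (0,2,1) (0,2,2) (1,1,1) (1,1,2) (1,2,1) (1,2,2)}
PSO: 12 outcomes — {(0,0,1) (0,0,2) (0,1,1) (0,1,2) (0,2,1) (0,2,2) (1,0,1) (1,0,2) (1,1,1) (1,1,2) (1,2,1) (1,2,2)}
target (0,0,1) ∈ {SC,TSO,PSO}

SC:yes TSO:yes PSO:yes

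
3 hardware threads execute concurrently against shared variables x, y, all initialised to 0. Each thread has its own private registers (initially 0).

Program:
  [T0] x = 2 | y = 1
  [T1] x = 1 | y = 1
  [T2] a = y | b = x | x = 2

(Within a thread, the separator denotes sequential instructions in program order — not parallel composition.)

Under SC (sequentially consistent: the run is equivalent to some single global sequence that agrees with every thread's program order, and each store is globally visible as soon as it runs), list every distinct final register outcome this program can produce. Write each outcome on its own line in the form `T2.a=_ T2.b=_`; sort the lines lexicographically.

T2.a=0 T2.b=0
T2.a=0 T2.b=1
T2.a=0 T2.b=2
T2.a=1 T2.b=1
T2.a=1 T2.b=2

outcome vector order: (T2.a,T2.b)
|SC outcomes| = 5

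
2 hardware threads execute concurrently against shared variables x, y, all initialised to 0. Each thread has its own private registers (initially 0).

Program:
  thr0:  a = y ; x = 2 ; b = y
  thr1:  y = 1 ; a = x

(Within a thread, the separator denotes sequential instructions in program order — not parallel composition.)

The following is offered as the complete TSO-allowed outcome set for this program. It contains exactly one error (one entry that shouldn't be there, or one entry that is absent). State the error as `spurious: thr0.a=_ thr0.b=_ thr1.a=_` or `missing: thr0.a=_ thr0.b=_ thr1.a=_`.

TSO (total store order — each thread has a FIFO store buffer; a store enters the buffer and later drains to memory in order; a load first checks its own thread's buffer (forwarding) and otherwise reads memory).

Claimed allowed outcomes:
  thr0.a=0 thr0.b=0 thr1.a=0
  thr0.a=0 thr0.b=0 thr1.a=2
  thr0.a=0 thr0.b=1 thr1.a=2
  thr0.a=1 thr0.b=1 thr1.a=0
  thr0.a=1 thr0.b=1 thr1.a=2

outcome vector order: (thr0.a,thr0.b,thr1.a)
under TSO → (0,0,0) (0,0,2) (0,1,0) (0,1,2) (1,1,0) (1,1,2)
TSO∖claimed = {(0,1,0)}

missing: thr0.a=0 thr0.b=1 thr1.a=0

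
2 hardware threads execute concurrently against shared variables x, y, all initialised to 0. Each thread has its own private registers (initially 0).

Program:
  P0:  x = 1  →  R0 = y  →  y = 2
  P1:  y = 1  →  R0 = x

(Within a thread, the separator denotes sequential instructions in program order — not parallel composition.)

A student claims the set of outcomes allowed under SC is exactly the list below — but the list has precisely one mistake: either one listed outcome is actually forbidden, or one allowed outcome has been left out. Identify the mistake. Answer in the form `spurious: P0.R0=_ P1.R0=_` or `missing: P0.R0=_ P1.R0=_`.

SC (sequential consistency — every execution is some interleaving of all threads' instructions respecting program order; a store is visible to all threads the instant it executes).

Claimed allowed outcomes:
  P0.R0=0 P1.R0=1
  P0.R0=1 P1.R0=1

missing: P0.R0=1 P1.R0=0

outcome vector order: (P0.R0,P1.R0)
[SC] allowed = {0/1 1/0 1/1}
SC∖claimed = {1/0}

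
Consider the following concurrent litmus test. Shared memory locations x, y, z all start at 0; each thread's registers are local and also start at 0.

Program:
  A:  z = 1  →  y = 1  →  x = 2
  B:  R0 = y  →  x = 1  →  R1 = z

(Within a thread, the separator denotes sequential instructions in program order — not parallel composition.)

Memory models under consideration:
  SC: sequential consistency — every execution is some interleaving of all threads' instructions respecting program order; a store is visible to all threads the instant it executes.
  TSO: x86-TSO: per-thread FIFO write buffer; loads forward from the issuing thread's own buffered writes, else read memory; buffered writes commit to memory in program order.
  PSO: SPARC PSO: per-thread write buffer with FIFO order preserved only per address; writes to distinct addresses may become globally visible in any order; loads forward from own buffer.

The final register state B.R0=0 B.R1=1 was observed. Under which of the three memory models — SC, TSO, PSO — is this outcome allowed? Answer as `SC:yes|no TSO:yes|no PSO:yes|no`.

outcome vector order: (B.R0,B.R1)
SC: 3 outcomes — {<0 0> <0 1> <1 1>}
TSO: 3 outcomes — {<0 0> <0 1> <1 1>}
PSO: 4 outcomes — {<0 0> <0 1> <1 0> <1 1>}
target <0 1> ∈ {SC,TSO,PSO}

SC:yes TSO:yes PSO:yes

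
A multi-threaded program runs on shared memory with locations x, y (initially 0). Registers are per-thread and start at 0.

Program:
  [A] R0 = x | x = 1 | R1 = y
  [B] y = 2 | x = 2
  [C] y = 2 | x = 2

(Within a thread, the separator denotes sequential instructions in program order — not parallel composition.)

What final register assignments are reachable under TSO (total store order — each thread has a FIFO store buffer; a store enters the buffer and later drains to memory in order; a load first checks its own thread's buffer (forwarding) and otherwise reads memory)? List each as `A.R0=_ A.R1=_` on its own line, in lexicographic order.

outcome vector order: (A.R0,A.R1)
|TSO outcomes| = 3

A.R0=0 A.R1=0
A.R0=0 A.R1=2
A.R0=2 A.R1=2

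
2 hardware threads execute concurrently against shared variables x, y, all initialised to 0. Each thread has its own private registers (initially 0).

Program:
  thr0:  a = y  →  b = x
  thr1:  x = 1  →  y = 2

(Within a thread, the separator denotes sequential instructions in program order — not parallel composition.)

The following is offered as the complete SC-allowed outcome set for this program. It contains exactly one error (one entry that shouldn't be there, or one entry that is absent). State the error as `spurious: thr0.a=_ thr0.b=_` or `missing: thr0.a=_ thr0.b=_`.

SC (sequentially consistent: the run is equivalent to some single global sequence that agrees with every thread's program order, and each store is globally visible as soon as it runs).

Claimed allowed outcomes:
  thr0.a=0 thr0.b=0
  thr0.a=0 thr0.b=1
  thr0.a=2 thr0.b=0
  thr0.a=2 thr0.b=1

outcome vector order: (thr0.a,thr0.b)
under SC → <0 0> <0 1> <2 1>
claimed∖SC = {<2 0>}

spurious: thr0.a=2 thr0.b=0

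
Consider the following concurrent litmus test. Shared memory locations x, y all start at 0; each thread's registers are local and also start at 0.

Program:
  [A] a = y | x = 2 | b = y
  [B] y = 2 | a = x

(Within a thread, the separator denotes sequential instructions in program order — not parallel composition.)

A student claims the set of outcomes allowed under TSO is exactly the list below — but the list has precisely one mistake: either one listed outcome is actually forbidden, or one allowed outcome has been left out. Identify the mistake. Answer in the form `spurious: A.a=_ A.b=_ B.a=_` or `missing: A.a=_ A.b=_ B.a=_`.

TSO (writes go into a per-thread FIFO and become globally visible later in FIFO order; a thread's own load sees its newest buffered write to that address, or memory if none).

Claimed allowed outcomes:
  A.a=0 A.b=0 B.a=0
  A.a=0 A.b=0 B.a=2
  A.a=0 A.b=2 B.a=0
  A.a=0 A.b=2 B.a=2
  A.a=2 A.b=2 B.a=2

outcome vector order: (A.a,A.b,B.a)
under TSO → (0,0,0) (0,0,2) (0,2,0) (0,2,2) (2,2,0) (2,2,2)
TSO∖claimed = {(2,2,0)}

missing: A.a=2 A.b=2 B.a=0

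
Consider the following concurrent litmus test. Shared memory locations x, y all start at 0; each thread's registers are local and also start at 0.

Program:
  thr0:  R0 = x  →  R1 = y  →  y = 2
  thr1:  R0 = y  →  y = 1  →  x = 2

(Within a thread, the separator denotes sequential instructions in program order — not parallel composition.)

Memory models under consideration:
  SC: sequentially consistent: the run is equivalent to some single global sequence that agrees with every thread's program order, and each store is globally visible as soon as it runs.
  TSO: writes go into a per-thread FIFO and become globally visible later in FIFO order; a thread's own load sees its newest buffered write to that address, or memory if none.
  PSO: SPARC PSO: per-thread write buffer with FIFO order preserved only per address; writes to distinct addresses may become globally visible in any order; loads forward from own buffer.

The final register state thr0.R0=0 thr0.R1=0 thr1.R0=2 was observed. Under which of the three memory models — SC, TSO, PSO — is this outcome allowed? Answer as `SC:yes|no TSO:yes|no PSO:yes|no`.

SC:yes TSO:yes PSO:yes

outcome vector order: (thr0.R0,thr0.R1,thr1.R0)
[SC] allowed = {0/0/0 0/0/2 0/1/0 2/1/0}
[TSO] allowed = {0/0/0 0/0/2 0/1/0 2/1/0}
[PSO] allowed = {0/0/0 0/0/2 0/1/0 2/0/0 2/1/0}
target 0/0/2 ∈ {SC,TSO,PSO}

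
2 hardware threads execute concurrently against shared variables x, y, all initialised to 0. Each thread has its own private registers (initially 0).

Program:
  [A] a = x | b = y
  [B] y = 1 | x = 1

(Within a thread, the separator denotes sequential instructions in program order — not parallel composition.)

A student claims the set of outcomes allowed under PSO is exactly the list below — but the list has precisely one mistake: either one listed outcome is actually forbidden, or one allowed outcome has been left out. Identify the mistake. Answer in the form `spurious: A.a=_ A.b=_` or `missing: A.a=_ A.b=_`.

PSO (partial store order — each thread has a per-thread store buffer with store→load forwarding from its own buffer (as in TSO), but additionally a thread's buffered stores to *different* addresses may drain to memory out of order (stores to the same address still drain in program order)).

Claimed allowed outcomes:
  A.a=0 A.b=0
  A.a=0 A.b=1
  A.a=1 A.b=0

missing: A.a=1 A.b=1

outcome vector order: (A.a,A.b)
PSO: 4 outcomes — {<0 0>; <0 1>; <1 0>; <1 1>}
PSO∖claimed = {<1 1>}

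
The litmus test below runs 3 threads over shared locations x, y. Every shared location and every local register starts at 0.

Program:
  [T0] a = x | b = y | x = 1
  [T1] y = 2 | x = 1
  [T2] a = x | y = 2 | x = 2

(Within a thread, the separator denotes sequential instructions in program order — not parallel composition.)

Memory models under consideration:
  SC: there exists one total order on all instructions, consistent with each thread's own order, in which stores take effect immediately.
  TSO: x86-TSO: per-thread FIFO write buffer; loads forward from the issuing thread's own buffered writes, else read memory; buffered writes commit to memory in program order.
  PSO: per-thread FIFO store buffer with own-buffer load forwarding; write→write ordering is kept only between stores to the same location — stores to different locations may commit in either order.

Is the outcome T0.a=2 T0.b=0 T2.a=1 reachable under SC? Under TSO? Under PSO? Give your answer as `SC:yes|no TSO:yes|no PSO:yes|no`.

outcome vector order: (T0.a,T0.b,T2.a)
under SC → 000 001 020 021 120 121 220 221
under TSO → 000 001 020 021 120 121 220 221
under PSO → 000 001 020 021 100 101 120 121 200 201 220 221
target 201 ∈ {PSO}

SC:no TSO:no PSO:yes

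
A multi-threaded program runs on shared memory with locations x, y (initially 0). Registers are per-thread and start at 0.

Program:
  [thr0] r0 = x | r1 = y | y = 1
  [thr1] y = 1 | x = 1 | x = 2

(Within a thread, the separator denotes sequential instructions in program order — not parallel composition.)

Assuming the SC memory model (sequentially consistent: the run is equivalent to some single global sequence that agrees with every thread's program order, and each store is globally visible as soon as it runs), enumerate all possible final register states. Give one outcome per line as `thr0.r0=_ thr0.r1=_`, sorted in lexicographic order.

outcome vector order: (thr0.r0,thr0.r1)
|SC outcomes| = 4

thr0.r0=0 thr0.r1=0
thr0.r0=0 thr0.r1=1
thr0.r0=1 thr0.r1=1
thr0.r0=2 thr0.r1=1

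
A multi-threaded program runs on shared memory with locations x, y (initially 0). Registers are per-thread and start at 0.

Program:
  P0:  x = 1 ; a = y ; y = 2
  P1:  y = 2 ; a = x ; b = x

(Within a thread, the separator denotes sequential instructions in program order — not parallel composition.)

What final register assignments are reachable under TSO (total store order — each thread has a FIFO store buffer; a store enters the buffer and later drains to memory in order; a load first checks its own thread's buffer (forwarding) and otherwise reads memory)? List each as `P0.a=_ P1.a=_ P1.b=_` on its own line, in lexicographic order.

P0.a=0 P1.a=0 P1.b=0
P0.a=0 P1.a=0 P1.b=1
P0.a=0 P1.a=1 P1.b=1
P0.a=2 P1.a=0 P1.b=0
P0.a=2 P1.a=0 P1.b=1
P0.a=2 P1.a=1 P1.b=1

outcome vector order: (P0.a,P1.a,P1.b)
|TSO outcomes| = 6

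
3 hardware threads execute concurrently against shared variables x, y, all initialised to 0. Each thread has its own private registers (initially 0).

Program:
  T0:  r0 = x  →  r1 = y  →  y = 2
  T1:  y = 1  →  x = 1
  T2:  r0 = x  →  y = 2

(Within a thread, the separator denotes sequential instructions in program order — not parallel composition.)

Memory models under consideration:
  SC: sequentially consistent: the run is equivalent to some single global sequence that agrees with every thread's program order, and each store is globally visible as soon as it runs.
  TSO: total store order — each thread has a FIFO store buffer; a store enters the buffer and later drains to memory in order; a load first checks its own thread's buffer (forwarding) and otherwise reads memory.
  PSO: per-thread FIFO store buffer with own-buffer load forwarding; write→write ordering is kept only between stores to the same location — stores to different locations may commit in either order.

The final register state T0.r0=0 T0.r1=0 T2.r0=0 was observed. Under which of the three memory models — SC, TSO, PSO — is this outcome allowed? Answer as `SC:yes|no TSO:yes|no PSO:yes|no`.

SC:yes TSO:yes PSO:yes

outcome vector order: (T0.r0,T0.r1,T2.r0)
SC (10): 000, 001, 010, 011, 020, 021, 110, 111, 120, 121
TSO (10): 000, 001, 010, 011, 020, 021, 110, 111, 120, 121
PSO (12): 000, 001, 010, 011, 020, 021, 100, 101, 110, 111, 120, 121
target 000 ∈ {SC,TSO,PSO}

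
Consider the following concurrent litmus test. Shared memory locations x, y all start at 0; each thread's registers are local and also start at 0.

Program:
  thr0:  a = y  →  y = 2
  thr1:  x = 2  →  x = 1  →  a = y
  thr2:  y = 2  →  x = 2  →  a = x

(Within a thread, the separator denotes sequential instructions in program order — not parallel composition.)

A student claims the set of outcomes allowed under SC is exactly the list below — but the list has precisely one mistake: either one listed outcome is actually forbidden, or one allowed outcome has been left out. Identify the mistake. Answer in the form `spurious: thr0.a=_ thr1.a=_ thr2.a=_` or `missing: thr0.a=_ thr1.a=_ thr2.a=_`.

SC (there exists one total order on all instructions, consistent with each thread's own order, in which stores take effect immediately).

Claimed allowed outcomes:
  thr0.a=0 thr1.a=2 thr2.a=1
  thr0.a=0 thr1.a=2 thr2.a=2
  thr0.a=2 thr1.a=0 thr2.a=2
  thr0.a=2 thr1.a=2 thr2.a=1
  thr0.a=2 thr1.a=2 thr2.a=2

missing: thr0.a=0 thr1.a=0 thr2.a=2

outcome vector order: (thr0.a,thr1.a,thr2.a)
under SC → <0 0 2>; <0 2 1>; <0 2 2>; <2 0 2>; <2 2 1>; <2 2 2>
SC∖claimed = {<0 0 2>}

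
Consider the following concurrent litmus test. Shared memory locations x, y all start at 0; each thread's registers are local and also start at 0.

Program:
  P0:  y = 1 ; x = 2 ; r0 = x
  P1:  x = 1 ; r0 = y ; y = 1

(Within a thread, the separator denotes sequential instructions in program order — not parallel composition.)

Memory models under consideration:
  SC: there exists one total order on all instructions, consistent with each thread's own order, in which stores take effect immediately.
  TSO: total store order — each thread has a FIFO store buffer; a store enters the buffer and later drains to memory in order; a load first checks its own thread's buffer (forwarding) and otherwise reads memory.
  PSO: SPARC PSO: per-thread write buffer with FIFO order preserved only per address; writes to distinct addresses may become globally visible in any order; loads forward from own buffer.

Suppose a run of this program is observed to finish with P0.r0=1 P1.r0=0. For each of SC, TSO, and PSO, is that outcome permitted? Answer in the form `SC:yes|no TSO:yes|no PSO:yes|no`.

SC:no TSO:yes PSO:yes

outcome vector order: (P0.r0,P1.r0)
SC (3): <1 1> <2 0> <2 1>
TSO (4): <1 0> <1 1> <2 0> <2 1>
PSO (4): <1 0> <1 1> <2 0> <2 1>
target <1 0> ∈ {TSO,PSO}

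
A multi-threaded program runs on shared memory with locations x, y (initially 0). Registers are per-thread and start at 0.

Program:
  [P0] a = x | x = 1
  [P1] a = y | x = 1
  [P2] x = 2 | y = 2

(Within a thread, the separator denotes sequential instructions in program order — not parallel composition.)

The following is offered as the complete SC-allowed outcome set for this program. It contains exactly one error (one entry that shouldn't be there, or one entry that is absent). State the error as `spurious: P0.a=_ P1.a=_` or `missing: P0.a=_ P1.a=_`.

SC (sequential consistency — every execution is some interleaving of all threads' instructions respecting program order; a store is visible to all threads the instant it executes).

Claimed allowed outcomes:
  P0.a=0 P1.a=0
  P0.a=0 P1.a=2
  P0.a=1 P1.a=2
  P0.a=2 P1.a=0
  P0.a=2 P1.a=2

missing: P0.a=1 P1.a=0

outcome vector order: (P0.a,P1.a)
SC: 6 outcomes — {0/0 0/2 1/0 1/2 2/0 2/2}
SC∖claimed = {1/0}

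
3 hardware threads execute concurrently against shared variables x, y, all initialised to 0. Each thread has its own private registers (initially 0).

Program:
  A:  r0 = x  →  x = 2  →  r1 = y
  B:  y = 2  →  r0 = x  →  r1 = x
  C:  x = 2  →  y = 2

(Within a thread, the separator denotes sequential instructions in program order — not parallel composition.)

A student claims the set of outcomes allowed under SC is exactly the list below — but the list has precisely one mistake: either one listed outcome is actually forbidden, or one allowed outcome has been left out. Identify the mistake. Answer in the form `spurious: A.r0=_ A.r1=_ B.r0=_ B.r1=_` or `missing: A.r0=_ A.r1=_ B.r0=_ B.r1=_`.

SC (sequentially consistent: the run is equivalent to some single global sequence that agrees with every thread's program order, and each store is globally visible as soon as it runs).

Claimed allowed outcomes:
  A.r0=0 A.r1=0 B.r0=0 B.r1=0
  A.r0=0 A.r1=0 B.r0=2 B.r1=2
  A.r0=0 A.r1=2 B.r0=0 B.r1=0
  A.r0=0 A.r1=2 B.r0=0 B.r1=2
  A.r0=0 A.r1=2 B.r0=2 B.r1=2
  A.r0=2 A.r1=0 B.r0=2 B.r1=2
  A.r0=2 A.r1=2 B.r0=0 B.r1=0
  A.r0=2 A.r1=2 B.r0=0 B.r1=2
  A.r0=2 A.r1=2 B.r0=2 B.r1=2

outcome vector order: (A.r0,A.r1,B.r0,B.r1)
SC (8): (0,0,2,2); (0,2,0,0); (0,2,0,2); (0,2,2,2); (2,0,2,2); (2,2,0,0); (2,2,0,2); (2,2,2,2)
claimed∖SC = {(0,0,0,0)}

spurious: A.r0=0 A.r1=0 B.r0=0 B.r1=0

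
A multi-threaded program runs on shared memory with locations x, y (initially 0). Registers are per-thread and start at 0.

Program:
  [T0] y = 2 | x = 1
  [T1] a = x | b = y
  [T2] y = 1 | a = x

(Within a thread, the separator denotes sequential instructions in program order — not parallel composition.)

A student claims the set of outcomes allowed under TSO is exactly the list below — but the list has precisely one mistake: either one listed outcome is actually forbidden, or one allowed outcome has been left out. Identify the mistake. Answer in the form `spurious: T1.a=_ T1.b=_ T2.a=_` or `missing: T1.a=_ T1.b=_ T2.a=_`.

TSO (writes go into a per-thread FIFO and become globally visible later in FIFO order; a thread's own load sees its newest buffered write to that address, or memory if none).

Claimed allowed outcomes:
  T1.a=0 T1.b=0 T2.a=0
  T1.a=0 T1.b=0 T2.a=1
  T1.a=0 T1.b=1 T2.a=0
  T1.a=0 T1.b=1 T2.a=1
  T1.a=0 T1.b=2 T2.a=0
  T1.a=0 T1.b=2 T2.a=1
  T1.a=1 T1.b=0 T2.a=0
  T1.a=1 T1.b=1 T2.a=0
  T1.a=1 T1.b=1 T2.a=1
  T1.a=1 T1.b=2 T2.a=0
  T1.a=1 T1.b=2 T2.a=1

outcome vector order: (T1.a,T1.b,T2.a)
TSO: 10 outcomes — {(0,0,0) (0,0,1) (0,1,0) (0,1,1) (0,2,0) (0,2,1) (1,1,0) (1,1,1) (1,2,0) (1,2,1)}
claimed∖TSO = {(1,0,0)}

spurious: T1.a=1 T1.b=0 T2.a=0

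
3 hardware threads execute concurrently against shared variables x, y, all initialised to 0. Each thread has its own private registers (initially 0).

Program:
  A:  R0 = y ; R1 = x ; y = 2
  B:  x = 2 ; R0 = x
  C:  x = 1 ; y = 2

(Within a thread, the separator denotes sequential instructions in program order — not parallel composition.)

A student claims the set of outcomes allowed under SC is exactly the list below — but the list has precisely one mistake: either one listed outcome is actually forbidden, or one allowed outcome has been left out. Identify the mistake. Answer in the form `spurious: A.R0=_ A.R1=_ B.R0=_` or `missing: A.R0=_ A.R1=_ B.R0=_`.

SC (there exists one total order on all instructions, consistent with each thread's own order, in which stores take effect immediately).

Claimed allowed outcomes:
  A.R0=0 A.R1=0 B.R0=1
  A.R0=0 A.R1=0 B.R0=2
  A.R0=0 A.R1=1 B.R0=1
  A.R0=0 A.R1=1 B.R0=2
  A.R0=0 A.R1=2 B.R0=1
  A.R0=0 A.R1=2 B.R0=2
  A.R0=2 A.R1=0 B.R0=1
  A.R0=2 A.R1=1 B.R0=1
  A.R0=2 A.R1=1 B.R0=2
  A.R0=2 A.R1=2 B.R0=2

outcome vector order: (A.R0,A.R1,B.R0)
[SC] allowed = {0/0/1, 0/0/2, 0/1/1, 0/1/2, 0/2/1, 0/2/2, 2/1/1, 2/1/2, 2/2/2}
claimed∖SC = {2/0/1}

spurious: A.R0=2 A.R1=0 B.R0=1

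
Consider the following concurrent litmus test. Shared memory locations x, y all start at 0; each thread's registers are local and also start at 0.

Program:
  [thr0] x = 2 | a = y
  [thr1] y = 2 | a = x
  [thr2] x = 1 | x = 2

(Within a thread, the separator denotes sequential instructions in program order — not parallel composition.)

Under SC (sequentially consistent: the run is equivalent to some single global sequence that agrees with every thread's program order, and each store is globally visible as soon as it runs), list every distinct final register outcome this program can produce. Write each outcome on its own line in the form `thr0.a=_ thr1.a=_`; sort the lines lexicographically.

thr0.a=0 thr1.a=1
thr0.a=0 thr1.a=2
thr0.a=2 thr1.a=0
thr0.a=2 thr1.a=1
thr0.a=2 thr1.a=2

outcome vector order: (thr0.a,thr1.a)
|SC outcomes| = 5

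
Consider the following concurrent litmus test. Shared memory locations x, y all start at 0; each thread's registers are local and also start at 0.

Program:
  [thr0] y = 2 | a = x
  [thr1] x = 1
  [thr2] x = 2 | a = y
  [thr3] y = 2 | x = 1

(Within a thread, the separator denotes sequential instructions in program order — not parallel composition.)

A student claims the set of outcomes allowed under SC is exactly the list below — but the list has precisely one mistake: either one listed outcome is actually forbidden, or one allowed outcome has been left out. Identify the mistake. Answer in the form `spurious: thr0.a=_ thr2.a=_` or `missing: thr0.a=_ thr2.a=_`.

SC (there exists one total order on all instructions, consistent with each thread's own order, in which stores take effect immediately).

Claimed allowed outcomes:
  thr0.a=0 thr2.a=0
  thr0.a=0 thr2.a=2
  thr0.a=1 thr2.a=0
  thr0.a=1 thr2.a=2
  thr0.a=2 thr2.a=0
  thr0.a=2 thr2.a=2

outcome vector order: (thr0.a,thr2.a)
SC: 5 outcomes — {02; 10; 12; 20; 22}
claimed∖SC = {00}

spurious: thr0.a=0 thr2.a=0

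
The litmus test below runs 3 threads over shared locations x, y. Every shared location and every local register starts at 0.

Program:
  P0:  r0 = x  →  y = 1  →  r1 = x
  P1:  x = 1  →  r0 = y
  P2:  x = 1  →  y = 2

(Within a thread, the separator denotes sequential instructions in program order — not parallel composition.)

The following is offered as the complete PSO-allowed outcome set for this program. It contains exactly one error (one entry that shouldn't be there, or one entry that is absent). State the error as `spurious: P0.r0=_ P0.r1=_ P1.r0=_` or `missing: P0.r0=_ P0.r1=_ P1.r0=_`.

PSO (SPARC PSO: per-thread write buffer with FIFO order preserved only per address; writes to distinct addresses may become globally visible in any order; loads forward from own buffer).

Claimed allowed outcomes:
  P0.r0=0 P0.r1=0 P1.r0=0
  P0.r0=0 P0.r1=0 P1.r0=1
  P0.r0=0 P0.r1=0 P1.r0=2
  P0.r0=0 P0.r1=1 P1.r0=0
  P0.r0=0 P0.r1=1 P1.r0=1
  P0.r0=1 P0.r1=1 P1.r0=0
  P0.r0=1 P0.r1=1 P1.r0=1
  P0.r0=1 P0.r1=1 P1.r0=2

outcome vector order: (P0.r0,P0.r1,P1.r0)
PSO: 9 outcomes — {0/0/0, 0/0/1, 0/0/2, 0/1/0, 0/1/1, 0/1/2, 1/1/0, 1/1/1, 1/1/2}
PSO∖claimed = {0/1/2}

missing: P0.r0=0 P0.r1=1 P1.r0=2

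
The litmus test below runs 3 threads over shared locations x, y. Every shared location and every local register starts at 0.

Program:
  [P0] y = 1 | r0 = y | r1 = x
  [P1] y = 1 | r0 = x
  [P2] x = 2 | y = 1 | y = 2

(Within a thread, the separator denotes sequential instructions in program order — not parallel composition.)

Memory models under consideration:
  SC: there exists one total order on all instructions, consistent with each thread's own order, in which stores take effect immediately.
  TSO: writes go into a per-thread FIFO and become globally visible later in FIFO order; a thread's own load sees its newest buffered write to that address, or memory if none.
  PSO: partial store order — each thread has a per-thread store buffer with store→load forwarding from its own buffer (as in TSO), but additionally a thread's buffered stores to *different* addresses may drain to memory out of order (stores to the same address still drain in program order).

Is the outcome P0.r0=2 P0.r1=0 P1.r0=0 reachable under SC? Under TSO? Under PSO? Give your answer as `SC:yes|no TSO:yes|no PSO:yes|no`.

outcome vector order: (P0.r0,P0.r1,P1.r0)
under SC → <1 0 0>; <1 0 2>; <1 2 0>; <1 2 2>; <2 2 0>; <2 2 2>
under TSO → <1 0 0>; <1 0 2>; <1 2 0>; <1 2 2>; <2 2 0>; <2 2 2>
under PSO → <1 0 0>; <1 0 2>; <1 2 0>; <1 2 2>; <2 0 0>; <2 0 2>; <2 2 0>; <2 2 2>
target <2 0 0> ∈ {PSO}

SC:no TSO:no PSO:yes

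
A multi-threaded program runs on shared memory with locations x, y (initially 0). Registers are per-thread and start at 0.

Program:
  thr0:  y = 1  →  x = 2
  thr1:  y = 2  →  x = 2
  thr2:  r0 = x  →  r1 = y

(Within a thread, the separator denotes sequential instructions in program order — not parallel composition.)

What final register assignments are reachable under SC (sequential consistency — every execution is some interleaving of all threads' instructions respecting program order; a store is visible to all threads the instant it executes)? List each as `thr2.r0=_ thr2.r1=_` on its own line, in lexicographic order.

thr2.r0=0 thr2.r1=0
thr2.r0=0 thr2.r1=1
thr2.r0=0 thr2.r1=2
thr2.r0=2 thr2.r1=1
thr2.r0=2 thr2.r1=2

outcome vector order: (thr2.r0,thr2.r1)
|SC outcomes| = 5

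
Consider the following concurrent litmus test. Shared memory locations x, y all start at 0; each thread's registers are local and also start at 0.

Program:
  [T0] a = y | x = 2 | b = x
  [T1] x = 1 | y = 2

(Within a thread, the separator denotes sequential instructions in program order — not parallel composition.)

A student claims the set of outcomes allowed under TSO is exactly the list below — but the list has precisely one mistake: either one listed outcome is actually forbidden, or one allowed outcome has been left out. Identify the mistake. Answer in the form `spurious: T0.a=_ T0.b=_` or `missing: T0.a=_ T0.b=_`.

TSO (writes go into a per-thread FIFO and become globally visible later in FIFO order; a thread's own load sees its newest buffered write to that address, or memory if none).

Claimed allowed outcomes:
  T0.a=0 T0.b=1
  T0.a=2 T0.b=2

outcome vector order: (T0.a,T0.b)
under TSO → (0,1), (0,2), (2,2)
TSO∖claimed = {(0,2)}

missing: T0.a=0 T0.b=2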